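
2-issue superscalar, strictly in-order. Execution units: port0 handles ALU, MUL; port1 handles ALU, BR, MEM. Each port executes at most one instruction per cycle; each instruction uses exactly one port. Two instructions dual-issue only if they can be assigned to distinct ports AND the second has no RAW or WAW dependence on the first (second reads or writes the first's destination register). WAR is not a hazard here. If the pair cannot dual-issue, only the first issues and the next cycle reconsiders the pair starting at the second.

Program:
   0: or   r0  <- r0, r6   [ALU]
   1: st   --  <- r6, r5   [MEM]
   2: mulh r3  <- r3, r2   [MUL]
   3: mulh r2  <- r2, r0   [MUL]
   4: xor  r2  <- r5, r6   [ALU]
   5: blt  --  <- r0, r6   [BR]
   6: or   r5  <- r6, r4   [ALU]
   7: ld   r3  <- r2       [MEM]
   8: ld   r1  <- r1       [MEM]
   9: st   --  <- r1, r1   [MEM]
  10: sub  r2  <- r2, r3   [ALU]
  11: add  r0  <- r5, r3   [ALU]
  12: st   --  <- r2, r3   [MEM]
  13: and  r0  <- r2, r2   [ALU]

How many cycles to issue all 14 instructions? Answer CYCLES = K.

  cy0 -> i0&i1 (or+st) pair
  cy1 -> i2 (mulh) no-port MUL/MUL
  cy2 -> i3 (mulh) WAW r2
  cy3 -> i4&i5 (xor+blt) pair
  cy4 -> i6&i7 (or+ld) pair
  cy5 -> i8 (ld) no-port MEM/MEM
  cy6 -> i9&i10 (st+sub) pair
  cy7 -> i11&i12 (add+st) pair
  cy8 -> i13 (and) tail

CYCLES = 9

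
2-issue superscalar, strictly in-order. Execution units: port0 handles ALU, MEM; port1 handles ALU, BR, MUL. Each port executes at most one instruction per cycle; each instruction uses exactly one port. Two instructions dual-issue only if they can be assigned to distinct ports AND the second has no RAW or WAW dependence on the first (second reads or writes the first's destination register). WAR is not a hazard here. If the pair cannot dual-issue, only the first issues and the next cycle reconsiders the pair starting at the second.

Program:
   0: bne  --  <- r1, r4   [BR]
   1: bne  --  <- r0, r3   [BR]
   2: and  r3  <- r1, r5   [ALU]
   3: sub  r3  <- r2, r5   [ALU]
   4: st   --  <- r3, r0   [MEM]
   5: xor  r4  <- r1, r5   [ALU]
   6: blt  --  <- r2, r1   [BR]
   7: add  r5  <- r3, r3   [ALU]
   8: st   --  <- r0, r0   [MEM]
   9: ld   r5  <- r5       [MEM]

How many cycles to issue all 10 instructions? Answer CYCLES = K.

[0] i0  bne.BR  -- no-port BR/BR
[1] i1,i2  bne.BR and.ALU  -- 2-wide
[2] i3  sub.ALU  -- RAW r3
[3] i4,i5  st.MEM xor.ALU  -- 2-wide
[4] i6,i7  blt.BR add.ALU  -- 2-wide
[5] i8  st.MEM  -- no-port MEM/MEM
[6] i9  ld.MEM  -- tail

CYCLES = 7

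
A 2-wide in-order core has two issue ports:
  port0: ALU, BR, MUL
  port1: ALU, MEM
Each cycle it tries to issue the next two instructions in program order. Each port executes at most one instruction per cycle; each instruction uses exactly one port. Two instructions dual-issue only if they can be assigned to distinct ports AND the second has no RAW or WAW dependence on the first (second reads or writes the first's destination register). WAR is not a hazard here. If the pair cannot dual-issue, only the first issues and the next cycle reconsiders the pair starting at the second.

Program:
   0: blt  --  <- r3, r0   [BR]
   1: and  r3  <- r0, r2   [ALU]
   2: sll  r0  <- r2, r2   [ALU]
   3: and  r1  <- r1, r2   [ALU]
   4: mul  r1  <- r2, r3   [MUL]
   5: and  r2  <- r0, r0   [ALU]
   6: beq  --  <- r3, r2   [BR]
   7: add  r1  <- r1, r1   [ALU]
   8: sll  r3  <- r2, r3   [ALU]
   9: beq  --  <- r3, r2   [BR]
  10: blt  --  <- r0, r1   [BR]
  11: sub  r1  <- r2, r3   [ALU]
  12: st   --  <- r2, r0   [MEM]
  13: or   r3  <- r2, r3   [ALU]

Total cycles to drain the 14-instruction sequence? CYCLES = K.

CYCLES = 8

#0 head=0: blt and i0/i1 dual
#1 head=2: sll and i2/i3 dual
#2 head=4: mul and i4/i5 dual
#3 head=6: beq add i6/i7 dual
#4 head=8: sll i8 RAW r3
#5 head=9: beq i9 no-port BR/BR
#6 head=10: blt sub i10/i11 dual
#7 head=12: st or i12/i13 dual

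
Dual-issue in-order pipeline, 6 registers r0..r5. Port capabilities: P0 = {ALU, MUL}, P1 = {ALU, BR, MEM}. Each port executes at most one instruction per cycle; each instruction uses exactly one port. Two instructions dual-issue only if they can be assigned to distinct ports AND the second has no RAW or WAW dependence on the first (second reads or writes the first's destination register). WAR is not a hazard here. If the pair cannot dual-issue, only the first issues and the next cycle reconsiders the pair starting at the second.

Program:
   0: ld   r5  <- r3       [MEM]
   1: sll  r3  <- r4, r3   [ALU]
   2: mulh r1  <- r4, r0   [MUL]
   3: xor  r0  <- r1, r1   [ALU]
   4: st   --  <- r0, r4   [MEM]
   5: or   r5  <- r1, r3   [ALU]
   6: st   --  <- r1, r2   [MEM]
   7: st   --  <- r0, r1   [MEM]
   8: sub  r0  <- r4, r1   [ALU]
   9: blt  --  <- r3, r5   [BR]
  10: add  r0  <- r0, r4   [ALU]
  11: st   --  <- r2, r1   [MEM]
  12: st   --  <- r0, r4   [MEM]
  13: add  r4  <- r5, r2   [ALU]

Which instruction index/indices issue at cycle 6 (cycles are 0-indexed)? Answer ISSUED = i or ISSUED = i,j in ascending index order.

ISSUED = 9,10

0. ld+sll @i0,i1  | dual
1. mulh @i2  | RAW r1
2. xor @i3  | RAW r0
3. st+or @i4,i5  | dual
4. st @i6  | no-port MEM/MEM
5. st+sub @i7,i8  | dual
6. blt+add @i9,i10  | dual
7. st @i11  | no-port MEM/MEM
8. st+add @i12,i13  | dual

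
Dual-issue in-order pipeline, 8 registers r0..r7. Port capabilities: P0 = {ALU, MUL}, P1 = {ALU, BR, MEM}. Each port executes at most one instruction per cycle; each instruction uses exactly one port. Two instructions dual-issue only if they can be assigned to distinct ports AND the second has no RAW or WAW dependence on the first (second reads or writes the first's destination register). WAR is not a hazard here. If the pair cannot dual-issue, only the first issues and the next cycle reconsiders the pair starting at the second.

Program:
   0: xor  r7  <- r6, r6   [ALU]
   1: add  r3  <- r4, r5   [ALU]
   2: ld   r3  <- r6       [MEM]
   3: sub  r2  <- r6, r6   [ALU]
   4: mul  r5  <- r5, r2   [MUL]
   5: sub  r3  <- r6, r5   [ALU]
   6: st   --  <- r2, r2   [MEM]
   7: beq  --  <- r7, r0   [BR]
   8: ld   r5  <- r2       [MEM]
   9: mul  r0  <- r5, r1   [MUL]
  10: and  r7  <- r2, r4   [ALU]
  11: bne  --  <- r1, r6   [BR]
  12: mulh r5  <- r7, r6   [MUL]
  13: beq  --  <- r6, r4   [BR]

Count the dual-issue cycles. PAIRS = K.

0. xor.ALU add.ALU @i0+i1  | 2-wide
1. ld.MEM sub.ALU @i2+i3  | 2-wide
2. mul.MUL @i4  | RAW r5
3. sub.ALU st.MEM @i5+i6  | 2-wide
4. beq.BR @i7  | no-port BR/MEM
5. ld.MEM @i8  | RAW r5
6. mul.MUL and.ALU @i9+i10  | 2-wide
7. bne.BR mulh.MUL @i11+i12  | 2-wide
8. beq.BR @i13  | tail

PAIRS = 5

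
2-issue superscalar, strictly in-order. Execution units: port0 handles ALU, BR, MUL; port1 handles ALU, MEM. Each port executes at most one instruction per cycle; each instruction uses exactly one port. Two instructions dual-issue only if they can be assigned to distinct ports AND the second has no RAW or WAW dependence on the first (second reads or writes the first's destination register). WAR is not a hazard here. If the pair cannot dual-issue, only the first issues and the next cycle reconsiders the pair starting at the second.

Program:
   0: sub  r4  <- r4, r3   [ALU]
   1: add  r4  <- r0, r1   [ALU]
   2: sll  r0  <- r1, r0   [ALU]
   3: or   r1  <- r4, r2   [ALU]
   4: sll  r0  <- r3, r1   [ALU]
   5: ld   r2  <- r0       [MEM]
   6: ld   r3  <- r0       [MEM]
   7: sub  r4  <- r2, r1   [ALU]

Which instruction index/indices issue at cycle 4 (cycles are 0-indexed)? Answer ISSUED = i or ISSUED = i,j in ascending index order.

ISSUED = 5

c0: i0 sub.ALU  WAW r4
c1: i1&i2 add.ALU;sll.ALU  dual
c2: i3 or.ALU  RAW r1
c3: i4 sll.ALU  RAW r0
c4: i5 ld.MEM  no-port MEM/MEM
c5: i6&i7 ld.MEM;sub.ALU  dual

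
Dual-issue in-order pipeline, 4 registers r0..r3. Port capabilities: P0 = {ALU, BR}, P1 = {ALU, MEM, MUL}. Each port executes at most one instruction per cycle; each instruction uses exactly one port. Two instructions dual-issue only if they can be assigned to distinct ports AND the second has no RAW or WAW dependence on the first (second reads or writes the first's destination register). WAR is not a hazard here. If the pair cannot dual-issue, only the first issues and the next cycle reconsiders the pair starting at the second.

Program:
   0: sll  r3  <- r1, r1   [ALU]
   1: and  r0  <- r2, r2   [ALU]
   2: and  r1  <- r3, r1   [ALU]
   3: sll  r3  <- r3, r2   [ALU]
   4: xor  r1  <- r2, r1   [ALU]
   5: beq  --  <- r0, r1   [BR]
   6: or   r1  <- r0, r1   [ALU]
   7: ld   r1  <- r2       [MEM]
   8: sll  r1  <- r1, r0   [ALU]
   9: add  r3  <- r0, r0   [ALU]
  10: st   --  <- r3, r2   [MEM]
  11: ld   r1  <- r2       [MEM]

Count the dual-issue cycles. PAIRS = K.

0. sll.ALU and.ALU @i0,i1  | pair
1. and.ALU sll.ALU @i2,i3  | pair
2. xor.ALU @i4  | RAW r1
3. beq.BR or.ALU @i5,i6  | pair
4. ld.MEM @i7  | RAW+WAW r1
5. sll.ALU add.ALU @i8,i9  | pair
6. st.MEM @i10  | no-port MEM/MEM
7. ld.MEM @i11  | tail

PAIRS = 4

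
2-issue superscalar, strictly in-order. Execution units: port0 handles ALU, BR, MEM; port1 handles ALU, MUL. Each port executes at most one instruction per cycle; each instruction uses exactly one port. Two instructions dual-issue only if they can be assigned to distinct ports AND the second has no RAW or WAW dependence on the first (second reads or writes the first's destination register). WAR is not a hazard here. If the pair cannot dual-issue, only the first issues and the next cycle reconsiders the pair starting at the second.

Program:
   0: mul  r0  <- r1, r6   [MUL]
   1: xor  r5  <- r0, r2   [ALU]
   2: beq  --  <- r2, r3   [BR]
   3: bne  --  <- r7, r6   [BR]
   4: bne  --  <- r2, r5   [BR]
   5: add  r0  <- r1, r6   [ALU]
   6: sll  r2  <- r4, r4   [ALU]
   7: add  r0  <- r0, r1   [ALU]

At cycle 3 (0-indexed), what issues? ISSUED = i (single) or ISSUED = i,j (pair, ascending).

ISSUED = 4,5

  cy0 -> i0 (mul.MUL) RAW r0
  cy1 -> i1/i2 (xor.ALU/beq.BR) dual
  cy2 -> i3 (bne.BR) no-port BR/BR
  cy3 -> i4/i5 (bne.BR/add.ALU) dual
  cy4 -> i6/i7 (sll.ALU/add.ALU) dual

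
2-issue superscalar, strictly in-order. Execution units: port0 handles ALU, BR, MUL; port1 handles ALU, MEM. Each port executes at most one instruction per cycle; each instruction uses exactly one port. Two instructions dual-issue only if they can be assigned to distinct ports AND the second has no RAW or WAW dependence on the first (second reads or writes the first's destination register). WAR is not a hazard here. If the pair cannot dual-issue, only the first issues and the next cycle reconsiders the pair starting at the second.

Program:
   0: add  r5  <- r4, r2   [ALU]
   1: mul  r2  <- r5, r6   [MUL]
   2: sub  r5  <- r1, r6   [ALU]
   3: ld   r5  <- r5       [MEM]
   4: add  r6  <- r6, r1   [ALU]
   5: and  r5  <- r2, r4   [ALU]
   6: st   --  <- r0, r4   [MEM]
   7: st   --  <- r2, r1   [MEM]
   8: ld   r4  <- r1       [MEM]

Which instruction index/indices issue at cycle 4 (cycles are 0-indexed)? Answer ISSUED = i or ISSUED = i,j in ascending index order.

#0 head=0: add.ALU i0 RAW r5
#1 head=1: mul.MUL;sub.ALU i1/i2 dual
#2 head=3: ld.MEM;add.ALU i3/i4 dual
#3 head=5: and.ALU;st.MEM i5/i6 dual
#4 head=7: st.MEM i7 no-port MEM/MEM
#5 head=8: ld.MEM i8 tail

ISSUED = 7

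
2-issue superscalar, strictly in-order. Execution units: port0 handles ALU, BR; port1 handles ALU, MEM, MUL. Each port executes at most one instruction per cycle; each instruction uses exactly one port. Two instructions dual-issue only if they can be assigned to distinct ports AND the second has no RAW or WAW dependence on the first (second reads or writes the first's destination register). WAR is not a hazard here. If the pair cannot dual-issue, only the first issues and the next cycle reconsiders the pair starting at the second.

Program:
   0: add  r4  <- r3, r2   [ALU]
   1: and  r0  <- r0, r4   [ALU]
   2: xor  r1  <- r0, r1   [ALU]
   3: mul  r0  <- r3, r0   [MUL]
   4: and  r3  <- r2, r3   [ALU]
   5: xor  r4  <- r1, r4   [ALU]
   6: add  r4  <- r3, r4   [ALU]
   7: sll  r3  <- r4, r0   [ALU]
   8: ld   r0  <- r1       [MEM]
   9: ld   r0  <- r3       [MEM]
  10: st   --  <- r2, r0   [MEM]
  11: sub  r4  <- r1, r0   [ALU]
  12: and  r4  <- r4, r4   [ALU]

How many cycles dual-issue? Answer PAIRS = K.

t=0 i0:add.ALU ; RAW r4
t=1 i1:and.ALU ; RAW r0
t=2 i2,i3:xor.ALU+mul.MUL ; 2-wide
t=3 i4,i5:and.ALU+xor.ALU ; 2-wide
t=4 i6:add.ALU ; RAW r4
t=5 i7,i8:sll.ALU+ld.MEM ; 2-wide
t=6 i9:ld.MEM ; no-port MEM/MEM
t=7 i10,i11:st.MEM+sub.ALU ; 2-wide
t=8 i12:and.ALU ; tail

PAIRS = 4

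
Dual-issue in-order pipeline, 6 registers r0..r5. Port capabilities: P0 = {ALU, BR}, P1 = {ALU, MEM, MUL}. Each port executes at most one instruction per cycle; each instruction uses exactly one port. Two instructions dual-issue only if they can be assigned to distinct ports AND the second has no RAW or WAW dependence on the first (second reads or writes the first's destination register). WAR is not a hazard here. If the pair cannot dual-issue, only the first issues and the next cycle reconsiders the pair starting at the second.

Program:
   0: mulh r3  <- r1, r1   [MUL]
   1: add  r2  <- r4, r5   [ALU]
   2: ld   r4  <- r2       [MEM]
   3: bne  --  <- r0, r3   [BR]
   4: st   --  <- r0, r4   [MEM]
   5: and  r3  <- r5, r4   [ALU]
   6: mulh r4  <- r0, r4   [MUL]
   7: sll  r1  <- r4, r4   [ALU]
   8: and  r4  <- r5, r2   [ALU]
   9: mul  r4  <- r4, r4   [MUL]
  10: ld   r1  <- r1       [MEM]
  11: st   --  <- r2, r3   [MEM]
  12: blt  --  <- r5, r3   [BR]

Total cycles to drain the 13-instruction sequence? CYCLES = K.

CYCLES = 8

c0: i0&i1 mulh/add  2-wide
c1: i2&i3 ld/bne  2-wide
c2: i4&i5 st/and  2-wide
c3: i6 mulh  RAW r4
c4: i7&i8 sll/and  2-wide
c5: i9 mul  no-port MUL/MEM
c6: i10 ld  no-port MEM/MEM
c7: i11&i12 st/blt  2-wide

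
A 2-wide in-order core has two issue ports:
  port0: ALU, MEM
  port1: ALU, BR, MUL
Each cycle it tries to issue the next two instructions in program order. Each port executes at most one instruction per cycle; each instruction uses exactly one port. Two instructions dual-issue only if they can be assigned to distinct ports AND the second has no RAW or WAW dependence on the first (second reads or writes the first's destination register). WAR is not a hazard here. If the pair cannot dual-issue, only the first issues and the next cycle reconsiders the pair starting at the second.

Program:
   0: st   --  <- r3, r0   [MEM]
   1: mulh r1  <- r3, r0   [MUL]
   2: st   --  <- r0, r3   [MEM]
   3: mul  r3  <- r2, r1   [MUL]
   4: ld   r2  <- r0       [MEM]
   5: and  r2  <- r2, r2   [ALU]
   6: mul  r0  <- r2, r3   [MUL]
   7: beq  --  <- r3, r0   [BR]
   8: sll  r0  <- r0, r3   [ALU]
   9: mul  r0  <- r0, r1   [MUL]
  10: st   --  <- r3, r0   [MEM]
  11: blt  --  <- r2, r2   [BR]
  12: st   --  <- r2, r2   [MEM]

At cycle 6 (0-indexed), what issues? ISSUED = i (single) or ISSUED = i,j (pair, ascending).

  cy0 -> i0/i1 (st mulh) dual
  cy1 -> i2/i3 (st mul) dual
  cy2 -> i4 (ld) RAW+WAW r2
  cy3 -> i5 (and) RAW r2
  cy4 -> i6 (mul) no-port MUL/BR
  cy5 -> i7/i8 (beq sll) dual
  cy6 -> i9 (mul) RAW r0
  cy7 -> i10/i11 (st blt) dual
  cy8 -> i12 (st) tail

ISSUED = 9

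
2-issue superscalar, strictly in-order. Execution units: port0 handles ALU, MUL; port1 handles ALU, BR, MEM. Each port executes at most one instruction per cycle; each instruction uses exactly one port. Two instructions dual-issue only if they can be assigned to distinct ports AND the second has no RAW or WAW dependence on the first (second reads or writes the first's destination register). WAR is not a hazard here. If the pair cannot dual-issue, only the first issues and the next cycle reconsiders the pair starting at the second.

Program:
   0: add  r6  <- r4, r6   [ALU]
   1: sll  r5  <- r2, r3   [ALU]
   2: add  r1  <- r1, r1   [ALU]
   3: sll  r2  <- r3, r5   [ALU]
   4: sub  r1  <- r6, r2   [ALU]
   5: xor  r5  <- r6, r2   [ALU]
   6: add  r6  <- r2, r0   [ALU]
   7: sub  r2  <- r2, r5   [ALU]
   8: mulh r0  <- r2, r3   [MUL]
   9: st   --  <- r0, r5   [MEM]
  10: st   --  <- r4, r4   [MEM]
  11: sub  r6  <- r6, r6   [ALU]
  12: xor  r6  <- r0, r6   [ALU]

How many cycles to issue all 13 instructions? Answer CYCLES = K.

#0 head=0: add;sll i0/i1 dual
#1 head=2: add;sll i2/i3 dual
#2 head=4: sub;xor i4/i5 dual
#3 head=6: add;sub i6/i7 dual
#4 head=8: mulh i8 RAW r0
#5 head=9: st i9 no-port MEM/MEM
#6 head=10: st;sub i10/i11 dual
#7 head=12: xor i12 tail

CYCLES = 8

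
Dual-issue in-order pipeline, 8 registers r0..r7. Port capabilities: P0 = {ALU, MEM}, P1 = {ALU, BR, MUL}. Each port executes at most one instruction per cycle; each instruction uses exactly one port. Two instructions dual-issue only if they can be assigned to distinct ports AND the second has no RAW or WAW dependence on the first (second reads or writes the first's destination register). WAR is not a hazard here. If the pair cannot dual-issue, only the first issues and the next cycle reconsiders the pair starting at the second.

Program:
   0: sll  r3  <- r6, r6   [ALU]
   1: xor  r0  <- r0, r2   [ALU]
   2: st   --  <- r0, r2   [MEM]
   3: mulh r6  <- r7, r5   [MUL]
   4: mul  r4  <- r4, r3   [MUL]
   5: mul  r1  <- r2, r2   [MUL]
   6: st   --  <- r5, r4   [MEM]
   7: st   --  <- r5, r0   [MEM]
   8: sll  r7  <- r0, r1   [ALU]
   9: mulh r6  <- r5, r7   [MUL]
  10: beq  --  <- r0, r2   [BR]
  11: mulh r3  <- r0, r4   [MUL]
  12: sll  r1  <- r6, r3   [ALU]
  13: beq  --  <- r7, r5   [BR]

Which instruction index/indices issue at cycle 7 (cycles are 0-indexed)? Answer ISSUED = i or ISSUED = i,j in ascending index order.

ISSUED = 11

#0 head=0: sll.ALU/xor.ALU i0+i1 pair
#1 head=2: st.MEM/mulh.MUL i2+i3 pair
#2 head=4: mul.MUL i4 no-port MUL/MUL
#3 head=5: mul.MUL/st.MEM i5+i6 pair
#4 head=7: st.MEM/sll.ALU i7+i8 pair
#5 head=9: mulh.MUL i9 no-port MUL/BR
#6 head=10: beq.BR i10 no-port BR/MUL
#7 head=11: mulh.MUL i11 RAW r3
#8 head=12: sll.ALU/beq.BR i12+i13 pair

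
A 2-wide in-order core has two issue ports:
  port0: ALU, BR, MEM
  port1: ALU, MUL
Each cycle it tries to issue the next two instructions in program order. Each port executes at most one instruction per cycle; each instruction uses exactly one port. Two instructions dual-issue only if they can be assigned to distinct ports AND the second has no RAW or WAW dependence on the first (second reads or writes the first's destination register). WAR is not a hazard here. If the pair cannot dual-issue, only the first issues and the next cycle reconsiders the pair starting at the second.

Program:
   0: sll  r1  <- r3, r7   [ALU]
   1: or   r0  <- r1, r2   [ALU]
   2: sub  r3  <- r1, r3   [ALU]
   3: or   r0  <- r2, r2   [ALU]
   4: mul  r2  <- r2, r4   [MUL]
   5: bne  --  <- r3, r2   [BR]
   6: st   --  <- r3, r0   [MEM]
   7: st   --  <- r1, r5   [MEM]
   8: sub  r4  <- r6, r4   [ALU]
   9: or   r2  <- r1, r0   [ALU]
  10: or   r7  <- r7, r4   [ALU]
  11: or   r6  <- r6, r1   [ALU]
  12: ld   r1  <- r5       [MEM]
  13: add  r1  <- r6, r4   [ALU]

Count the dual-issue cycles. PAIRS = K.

PAIRS = 5

0. sll.ALU @i0  | RAW r1
1. or.ALU+sub.ALU @i1,i2  | 2-wide
2. or.ALU+mul.MUL @i3,i4  | 2-wide
3. bne.BR @i5  | no-port BR/MEM
4. st.MEM @i6  | no-port MEM/MEM
5. st.MEM+sub.ALU @i7,i8  | 2-wide
6. or.ALU+or.ALU @i9,i10  | 2-wide
7. or.ALU+ld.MEM @i11,i12  | 2-wide
8. add.ALU @i13  | tail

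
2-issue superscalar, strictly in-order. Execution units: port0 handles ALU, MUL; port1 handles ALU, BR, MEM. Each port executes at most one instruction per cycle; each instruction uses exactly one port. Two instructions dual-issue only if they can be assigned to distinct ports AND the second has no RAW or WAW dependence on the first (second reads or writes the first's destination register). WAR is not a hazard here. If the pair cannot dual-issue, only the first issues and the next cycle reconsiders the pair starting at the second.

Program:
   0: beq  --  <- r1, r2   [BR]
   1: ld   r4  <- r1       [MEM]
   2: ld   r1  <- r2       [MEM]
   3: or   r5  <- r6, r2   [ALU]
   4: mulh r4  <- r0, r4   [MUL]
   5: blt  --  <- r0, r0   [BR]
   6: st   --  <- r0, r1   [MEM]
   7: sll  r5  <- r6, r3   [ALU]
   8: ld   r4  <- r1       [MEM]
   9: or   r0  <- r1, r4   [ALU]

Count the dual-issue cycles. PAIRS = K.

PAIRS = 3

0. beq @i0  | no-port BR/MEM
1. ld @i1  | no-port MEM/MEM
2. ld or @i2+i3  | 2-wide
3. mulh blt @i4+i5  | 2-wide
4. st sll @i6+i7  | 2-wide
5. ld @i8  | RAW r4
6. or @i9  | tail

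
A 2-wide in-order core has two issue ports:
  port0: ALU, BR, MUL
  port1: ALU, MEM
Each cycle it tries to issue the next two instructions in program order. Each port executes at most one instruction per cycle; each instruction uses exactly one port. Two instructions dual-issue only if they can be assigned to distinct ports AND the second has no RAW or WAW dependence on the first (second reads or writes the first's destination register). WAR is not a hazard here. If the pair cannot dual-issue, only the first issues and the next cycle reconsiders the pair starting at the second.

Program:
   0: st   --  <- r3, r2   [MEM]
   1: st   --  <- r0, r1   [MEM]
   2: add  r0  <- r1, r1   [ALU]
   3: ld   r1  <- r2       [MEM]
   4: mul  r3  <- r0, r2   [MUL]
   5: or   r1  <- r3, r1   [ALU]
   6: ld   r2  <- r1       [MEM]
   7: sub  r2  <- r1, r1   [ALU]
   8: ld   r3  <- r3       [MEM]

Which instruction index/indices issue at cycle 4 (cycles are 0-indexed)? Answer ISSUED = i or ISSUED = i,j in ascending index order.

0. st @i0  | no-port MEM/MEM
1. st/add @i1/i2  | pair
2. ld/mul @i3/i4  | pair
3. or @i5  | RAW r1
4. ld @i6  | WAW r2
5. sub/ld @i7/i8  | pair

ISSUED = 6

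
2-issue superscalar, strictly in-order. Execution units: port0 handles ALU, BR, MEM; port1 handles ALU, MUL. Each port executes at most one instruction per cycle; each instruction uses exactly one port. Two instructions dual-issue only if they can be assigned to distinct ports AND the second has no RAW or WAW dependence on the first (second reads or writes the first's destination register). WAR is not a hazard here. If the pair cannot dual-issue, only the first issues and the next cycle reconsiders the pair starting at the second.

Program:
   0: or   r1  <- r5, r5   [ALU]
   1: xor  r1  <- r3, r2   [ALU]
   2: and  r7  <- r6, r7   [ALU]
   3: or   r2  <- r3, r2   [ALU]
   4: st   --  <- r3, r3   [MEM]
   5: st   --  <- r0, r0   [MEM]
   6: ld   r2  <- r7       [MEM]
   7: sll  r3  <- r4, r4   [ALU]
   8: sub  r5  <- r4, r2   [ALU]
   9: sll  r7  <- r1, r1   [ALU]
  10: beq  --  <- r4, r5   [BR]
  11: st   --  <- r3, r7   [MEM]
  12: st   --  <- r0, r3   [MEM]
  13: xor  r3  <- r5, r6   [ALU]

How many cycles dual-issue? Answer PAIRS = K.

PAIRS = 5

t=0 i0:or.ALU ; WAW r1
t=1 i1,i2:xor.ALU and.ALU ; dual
t=2 i3,i4:or.ALU st.MEM ; dual
t=3 i5:st.MEM ; no-port MEM/MEM
t=4 i6,i7:ld.MEM sll.ALU ; dual
t=5 i8,i9:sub.ALU sll.ALU ; dual
t=6 i10:beq.BR ; no-port BR/MEM
t=7 i11:st.MEM ; no-port MEM/MEM
t=8 i12,i13:st.MEM xor.ALU ; dual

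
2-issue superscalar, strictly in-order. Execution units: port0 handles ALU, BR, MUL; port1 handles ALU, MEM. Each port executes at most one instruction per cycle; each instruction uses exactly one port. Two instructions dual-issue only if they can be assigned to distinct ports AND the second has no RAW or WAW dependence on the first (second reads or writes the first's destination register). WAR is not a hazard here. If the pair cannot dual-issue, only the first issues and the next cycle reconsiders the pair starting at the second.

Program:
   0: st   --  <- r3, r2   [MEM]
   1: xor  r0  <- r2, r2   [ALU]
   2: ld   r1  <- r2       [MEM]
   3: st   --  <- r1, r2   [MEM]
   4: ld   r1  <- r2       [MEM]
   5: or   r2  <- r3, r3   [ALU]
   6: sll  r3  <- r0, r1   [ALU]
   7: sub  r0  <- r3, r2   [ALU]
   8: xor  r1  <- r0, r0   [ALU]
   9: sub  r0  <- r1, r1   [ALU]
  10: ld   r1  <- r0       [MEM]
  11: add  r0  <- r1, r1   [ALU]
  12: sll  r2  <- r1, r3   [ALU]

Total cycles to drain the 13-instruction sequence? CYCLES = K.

  cy0 -> i0/i1 (st.MEM/xor.ALU) dual
  cy1 -> i2 (ld.MEM) no-port MEM/MEM
  cy2 -> i3 (st.MEM) no-port MEM/MEM
  cy3 -> i4/i5 (ld.MEM/or.ALU) dual
  cy4 -> i6 (sll.ALU) RAW r3
  cy5 -> i7 (sub.ALU) RAW r0
  cy6 -> i8 (xor.ALU) RAW r1
  cy7 -> i9 (sub.ALU) RAW r0
  cy8 -> i10 (ld.MEM) RAW r1
  cy9 -> i11/i12 (add.ALU/sll.ALU) dual

CYCLES = 10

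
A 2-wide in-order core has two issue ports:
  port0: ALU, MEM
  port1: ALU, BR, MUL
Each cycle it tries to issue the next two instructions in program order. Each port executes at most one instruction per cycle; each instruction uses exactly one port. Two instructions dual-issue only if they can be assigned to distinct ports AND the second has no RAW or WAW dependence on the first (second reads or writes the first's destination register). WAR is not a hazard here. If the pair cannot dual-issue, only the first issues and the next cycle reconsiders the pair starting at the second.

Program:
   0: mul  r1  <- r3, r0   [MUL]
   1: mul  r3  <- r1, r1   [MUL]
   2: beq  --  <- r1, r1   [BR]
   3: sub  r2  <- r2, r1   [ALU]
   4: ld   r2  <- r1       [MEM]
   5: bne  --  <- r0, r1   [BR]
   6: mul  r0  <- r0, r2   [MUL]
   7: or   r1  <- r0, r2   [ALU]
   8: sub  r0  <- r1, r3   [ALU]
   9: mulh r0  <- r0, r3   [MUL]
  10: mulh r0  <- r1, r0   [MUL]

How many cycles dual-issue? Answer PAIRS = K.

PAIRS = 2

0. mul @i0  | no-port MUL/MUL
1. mul @i1  | no-port MUL/BR
2. beq+sub @i2+i3  | pair
3. ld+bne @i4+i5  | pair
4. mul @i6  | RAW r0
5. or @i7  | RAW r1
6. sub @i8  | RAW+WAW r0
7. mulh @i9  | no-port MUL/MUL
8. mulh @i10  | tail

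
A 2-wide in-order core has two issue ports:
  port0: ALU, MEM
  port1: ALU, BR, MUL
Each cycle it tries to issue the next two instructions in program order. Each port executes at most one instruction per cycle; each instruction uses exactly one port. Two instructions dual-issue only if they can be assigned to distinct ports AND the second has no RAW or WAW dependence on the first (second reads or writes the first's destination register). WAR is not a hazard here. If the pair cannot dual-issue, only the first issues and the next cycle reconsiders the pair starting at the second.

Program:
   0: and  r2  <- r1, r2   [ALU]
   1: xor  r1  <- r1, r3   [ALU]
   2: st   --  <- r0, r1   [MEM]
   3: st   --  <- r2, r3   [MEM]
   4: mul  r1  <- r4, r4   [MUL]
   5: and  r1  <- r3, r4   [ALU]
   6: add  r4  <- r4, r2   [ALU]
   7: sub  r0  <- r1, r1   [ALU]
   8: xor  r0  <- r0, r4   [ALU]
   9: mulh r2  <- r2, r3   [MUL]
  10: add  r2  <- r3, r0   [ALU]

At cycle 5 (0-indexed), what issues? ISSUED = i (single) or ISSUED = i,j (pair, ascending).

[0] i0+i1  and+xor  -- 2-wide
[1] i2  st  -- no-port MEM/MEM
[2] i3+i4  st+mul  -- 2-wide
[3] i5+i6  and+add  -- 2-wide
[4] i7  sub  -- RAW+WAW r0
[5] i8+i9  xor+mulh  -- 2-wide
[6] i10  add  -- tail

ISSUED = 8,9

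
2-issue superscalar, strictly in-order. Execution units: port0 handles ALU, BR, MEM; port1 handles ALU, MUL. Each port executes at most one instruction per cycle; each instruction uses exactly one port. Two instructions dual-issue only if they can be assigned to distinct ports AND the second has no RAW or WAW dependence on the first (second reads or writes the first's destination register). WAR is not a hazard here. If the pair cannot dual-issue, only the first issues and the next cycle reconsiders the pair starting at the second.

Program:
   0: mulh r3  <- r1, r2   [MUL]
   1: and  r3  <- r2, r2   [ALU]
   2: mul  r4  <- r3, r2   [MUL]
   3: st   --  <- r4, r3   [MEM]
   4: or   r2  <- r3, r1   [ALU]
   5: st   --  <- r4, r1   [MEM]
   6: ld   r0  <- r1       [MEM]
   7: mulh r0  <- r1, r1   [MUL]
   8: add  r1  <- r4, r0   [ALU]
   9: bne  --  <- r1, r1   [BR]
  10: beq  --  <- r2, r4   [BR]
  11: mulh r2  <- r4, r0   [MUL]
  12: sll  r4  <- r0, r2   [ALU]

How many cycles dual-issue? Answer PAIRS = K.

PAIRS = 2

#0 head=0: mulh.MUL i0 WAW r3
#1 head=1: and.ALU i1 RAW r3
#2 head=2: mul.MUL i2 RAW r4
#3 head=3: st.MEM/or.ALU i3/i4 dual
#4 head=5: st.MEM i5 no-port MEM/MEM
#5 head=6: ld.MEM i6 WAW r0
#6 head=7: mulh.MUL i7 RAW r0
#7 head=8: add.ALU i8 RAW r1
#8 head=9: bne.BR i9 no-port BR/BR
#9 head=10: beq.BR/mulh.MUL i10/i11 dual
#10 head=12: sll.ALU i12 tail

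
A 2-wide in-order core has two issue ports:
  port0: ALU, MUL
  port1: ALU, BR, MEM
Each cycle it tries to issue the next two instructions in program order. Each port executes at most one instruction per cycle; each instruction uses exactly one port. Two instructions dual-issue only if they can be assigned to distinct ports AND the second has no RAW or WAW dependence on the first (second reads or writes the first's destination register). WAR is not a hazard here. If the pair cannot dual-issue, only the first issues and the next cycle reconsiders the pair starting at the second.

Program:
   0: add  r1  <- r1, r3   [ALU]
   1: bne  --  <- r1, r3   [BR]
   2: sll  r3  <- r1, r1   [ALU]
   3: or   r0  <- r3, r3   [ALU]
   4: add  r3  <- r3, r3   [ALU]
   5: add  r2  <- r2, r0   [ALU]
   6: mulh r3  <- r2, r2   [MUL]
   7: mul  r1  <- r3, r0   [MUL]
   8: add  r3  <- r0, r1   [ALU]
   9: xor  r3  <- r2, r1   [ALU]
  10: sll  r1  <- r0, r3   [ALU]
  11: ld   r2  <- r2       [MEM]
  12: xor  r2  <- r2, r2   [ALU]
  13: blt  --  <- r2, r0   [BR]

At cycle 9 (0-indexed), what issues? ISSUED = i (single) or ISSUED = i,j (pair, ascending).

c0: i0 add.ALU  RAW r1
c1: i1/i2 bne.BR;sll.ALU  pair
c2: i3/i4 or.ALU;add.ALU  pair
c3: i5 add.ALU  RAW r2
c4: i6 mulh.MUL  no-port MUL/MUL
c5: i7 mul.MUL  RAW r1
c6: i8 add.ALU  WAW r3
c7: i9 xor.ALU  RAW r3
c8: i10/i11 sll.ALU;ld.MEM  pair
c9: i12 xor.ALU  RAW r2
c10: i13 blt.BR  tail

ISSUED = 12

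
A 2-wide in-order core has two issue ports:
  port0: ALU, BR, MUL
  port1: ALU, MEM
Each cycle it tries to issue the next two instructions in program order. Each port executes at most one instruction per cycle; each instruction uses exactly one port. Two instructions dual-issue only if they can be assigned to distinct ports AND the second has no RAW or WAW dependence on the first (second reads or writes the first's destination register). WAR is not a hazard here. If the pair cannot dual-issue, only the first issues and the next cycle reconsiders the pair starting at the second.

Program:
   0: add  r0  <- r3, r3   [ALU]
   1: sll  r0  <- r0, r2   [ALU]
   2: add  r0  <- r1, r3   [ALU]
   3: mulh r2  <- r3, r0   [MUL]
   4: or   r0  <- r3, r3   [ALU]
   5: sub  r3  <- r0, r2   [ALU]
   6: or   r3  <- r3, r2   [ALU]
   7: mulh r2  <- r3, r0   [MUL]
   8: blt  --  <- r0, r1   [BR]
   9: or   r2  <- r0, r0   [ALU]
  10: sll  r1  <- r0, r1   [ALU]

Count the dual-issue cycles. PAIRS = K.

  cy0 -> i0 (add) RAW+WAW r0
  cy1 -> i1 (sll) WAW r0
  cy2 -> i2 (add) RAW r0
  cy3 -> i3/i4 (mulh+or) dual
  cy4 -> i5 (sub) RAW+WAW r3
  cy5 -> i6 (or) RAW r3
  cy6 -> i7 (mulh) no-port MUL/BR
  cy7 -> i8/i9 (blt+or) dual
  cy8 -> i10 (sll) tail

PAIRS = 2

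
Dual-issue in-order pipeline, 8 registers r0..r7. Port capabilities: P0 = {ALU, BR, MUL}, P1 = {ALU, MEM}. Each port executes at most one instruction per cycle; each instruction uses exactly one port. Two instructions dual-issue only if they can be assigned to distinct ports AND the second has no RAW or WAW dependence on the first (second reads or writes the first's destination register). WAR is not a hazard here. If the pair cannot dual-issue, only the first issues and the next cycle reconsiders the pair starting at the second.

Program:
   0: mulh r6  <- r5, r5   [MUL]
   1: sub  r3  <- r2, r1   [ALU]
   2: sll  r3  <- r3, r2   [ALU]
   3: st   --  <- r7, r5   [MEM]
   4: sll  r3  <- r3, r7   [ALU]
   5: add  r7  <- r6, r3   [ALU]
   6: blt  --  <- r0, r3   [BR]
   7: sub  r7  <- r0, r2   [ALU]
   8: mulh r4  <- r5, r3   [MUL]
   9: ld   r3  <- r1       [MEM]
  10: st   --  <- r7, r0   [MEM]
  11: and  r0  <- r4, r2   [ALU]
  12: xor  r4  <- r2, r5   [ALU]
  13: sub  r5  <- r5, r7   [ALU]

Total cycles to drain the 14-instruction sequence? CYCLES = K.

0. mulh.MUL/sub.ALU @i0+i1  | 2-wide
1. sll.ALU/st.MEM @i2+i3  | 2-wide
2. sll.ALU @i4  | RAW r3
3. add.ALU/blt.BR @i5+i6  | 2-wide
4. sub.ALU/mulh.MUL @i7+i8  | 2-wide
5. ld.MEM @i9  | no-port MEM/MEM
6. st.MEM/and.ALU @i10+i11  | 2-wide
7. xor.ALU/sub.ALU @i12+i13  | 2-wide

CYCLES = 8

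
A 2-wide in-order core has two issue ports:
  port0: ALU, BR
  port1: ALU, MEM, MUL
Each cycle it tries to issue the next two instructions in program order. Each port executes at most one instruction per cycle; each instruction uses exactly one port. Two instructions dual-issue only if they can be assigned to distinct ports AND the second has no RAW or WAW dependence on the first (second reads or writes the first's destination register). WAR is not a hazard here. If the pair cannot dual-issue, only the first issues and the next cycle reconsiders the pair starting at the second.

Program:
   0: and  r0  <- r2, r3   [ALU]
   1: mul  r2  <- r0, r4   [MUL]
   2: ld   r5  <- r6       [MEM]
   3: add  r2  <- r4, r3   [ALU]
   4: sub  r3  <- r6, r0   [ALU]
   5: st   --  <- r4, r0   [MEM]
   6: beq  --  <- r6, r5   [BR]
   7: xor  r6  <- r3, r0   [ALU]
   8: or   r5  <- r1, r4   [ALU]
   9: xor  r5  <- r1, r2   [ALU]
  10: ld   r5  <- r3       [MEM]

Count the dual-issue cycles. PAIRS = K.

t=0 i0:and ; RAW r0
t=1 i1:mul ; no-port MUL/MEM
t=2 i2,i3:ld+add ; dual
t=3 i4,i5:sub+st ; dual
t=4 i6,i7:beq+xor ; dual
t=5 i8:or ; WAW r5
t=6 i9:xor ; WAW r5
t=7 i10:ld ; tail

PAIRS = 3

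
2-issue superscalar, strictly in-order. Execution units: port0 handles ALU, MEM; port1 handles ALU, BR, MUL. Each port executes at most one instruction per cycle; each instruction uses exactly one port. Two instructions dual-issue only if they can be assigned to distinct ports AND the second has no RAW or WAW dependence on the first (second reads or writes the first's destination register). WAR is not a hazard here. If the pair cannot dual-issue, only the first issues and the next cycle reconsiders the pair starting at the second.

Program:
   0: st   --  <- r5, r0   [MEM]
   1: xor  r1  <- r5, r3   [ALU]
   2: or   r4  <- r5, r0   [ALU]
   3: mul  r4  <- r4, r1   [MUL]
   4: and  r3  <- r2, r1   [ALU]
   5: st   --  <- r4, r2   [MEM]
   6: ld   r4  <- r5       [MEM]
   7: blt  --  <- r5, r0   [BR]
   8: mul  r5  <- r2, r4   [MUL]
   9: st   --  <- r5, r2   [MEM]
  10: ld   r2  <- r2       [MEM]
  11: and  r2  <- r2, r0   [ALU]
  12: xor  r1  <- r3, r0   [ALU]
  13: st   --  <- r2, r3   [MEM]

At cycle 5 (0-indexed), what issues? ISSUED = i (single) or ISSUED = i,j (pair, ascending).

ISSUED = 8

t=0 i0,i1:st/xor ; dual
t=1 i2:or ; RAW+WAW r4
t=2 i3,i4:mul/and ; dual
t=3 i5:st ; no-port MEM/MEM
t=4 i6,i7:ld/blt ; dual
t=5 i8:mul ; RAW r5
t=6 i9:st ; no-port MEM/MEM
t=7 i10:ld ; RAW+WAW r2
t=8 i11,i12:and/xor ; dual
t=9 i13:st ; tail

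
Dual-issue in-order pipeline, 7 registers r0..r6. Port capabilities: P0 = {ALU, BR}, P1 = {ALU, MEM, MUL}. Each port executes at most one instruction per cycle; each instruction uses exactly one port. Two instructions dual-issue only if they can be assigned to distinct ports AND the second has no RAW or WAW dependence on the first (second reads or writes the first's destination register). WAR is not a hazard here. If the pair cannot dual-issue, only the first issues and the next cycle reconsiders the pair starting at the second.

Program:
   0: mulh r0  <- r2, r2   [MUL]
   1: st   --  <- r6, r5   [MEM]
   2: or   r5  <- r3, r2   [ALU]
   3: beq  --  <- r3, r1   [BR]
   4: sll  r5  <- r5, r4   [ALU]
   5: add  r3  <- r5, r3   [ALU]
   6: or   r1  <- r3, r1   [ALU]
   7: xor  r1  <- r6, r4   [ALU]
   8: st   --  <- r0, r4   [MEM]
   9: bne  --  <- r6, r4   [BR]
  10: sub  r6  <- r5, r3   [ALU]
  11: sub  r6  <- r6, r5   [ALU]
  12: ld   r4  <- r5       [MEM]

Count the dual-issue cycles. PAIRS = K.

[0] i0  mulh.MUL  -- no-port MUL/MEM
[1] i1+i2  st.MEM or.ALU  -- pair
[2] i3+i4  beq.BR sll.ALU  -- pair
[3] i5  add.ALU  -- RAW r3
[4] i6  or.ALU  -- WAW r1
[5] i7+i8  xor.ALU st.MEM  -- pair
[6] i9+i10  bne.BR sub.ALU  -- pair
[7] i11+i12  sub.ALU ld.MEM  -- pair

PAIRS = 5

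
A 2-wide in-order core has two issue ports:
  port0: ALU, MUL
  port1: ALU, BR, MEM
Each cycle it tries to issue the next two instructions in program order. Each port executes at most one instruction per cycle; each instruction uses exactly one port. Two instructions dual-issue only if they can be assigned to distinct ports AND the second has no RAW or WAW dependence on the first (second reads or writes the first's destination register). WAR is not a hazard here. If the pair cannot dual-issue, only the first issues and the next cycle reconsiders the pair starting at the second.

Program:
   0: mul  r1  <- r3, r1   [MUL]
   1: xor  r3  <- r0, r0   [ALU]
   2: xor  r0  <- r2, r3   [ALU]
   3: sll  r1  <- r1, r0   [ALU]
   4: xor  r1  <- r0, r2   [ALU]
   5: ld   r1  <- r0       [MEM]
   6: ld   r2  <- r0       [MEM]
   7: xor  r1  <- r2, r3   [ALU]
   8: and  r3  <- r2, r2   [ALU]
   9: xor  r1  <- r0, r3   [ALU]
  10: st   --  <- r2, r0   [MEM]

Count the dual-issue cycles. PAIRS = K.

PAIRS = 3

0. mul xor @i0+i1  | dual
1. xor @i2  | RAW r0
2. sll @i3  | WAW r1
3. xor @i4  | WAW r1
4. ld @i5  | no-port MEM/MEM
5. ld @i6  | RAW r2
6. xor and @i7+i8  | dual
7. xor st @i9+i10  | dual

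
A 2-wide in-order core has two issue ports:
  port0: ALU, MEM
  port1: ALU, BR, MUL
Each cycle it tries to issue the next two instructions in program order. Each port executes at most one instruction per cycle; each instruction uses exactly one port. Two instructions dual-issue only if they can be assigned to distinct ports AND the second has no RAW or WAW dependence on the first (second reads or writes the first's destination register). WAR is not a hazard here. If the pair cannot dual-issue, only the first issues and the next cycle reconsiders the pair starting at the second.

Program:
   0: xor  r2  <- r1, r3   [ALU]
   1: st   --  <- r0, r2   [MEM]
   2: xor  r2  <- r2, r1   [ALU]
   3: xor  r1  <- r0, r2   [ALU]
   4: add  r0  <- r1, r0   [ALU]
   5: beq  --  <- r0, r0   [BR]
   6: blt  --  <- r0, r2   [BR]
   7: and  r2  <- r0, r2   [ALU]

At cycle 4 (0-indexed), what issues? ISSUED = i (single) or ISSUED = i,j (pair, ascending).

ISSUED = 5

  cy0 -> i0 (xor.ALU) RAW r2
  cy1 -> i1&i2 (st.MEM/xor.ALU) pair
  cy2 -> i3 (xor.ALU) RAW r1
  cy3 -> i4 (add.ALU) RAW r0
  cy4 -> i5 (beq.BR) no-port BR/BR
  cy5 -> i6&i7 (blt.BR/and.ALU) pair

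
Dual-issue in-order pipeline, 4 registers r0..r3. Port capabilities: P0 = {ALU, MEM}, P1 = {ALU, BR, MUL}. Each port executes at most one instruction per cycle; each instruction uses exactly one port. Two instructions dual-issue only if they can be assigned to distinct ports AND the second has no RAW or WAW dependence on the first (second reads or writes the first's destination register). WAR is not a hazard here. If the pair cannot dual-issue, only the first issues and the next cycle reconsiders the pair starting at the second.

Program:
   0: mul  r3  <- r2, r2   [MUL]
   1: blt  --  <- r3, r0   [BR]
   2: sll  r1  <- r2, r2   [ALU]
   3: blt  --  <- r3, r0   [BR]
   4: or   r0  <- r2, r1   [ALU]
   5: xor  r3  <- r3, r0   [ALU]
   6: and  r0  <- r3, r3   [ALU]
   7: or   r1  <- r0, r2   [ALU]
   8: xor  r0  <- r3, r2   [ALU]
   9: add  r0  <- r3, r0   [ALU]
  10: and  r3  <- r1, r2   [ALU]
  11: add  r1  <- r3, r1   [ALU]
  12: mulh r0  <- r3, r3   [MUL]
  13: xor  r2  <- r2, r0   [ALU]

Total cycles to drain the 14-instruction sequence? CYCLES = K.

[0] i0  mul.MUL  -- no-port MUL/BR
[1] i1&i2  blt.BR;sll.ALU  -- dual
[2] i3&i4  blt.BR;or.ALU  -- dual
[3] i5  xor.ALU  -- RAW r3
[4] i6  and.ALU  -- RAW r0
[5] i7&i8  or.ALU;xor.ALU  -- dual
[6] i9&i10  add.ALU;and.ALU  -- dual
[7] i11&i12  add.ALU;mulh.MUL  -- dual
[8] i13  xor.ALU  -- tail

CYCLES = 9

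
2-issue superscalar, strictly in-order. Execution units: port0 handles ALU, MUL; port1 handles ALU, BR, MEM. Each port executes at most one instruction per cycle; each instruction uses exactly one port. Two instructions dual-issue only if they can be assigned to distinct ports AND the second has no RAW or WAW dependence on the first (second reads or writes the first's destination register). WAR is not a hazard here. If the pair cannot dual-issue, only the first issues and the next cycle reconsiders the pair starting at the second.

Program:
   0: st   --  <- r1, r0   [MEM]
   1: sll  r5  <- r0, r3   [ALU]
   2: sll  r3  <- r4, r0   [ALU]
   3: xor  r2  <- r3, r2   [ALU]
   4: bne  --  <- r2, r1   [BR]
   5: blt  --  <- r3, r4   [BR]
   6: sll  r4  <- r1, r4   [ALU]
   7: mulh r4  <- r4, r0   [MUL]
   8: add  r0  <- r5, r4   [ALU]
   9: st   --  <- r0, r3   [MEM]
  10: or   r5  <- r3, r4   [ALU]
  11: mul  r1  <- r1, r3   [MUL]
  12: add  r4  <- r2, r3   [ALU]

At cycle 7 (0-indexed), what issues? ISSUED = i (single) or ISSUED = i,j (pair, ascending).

ISSUED = 9,10

t=0 i0/i1:st.MEM sll.ALU ; 2-wide
t=1 i2:sll.ALU ; RAW r3
t=2 i3:xor.ALU ; RAW r2
t=3 i4:bne.BR ; no-port BR/BR
t=4 i5/i6:blt.BR sll.ALU ; 2-wide
t=5 i7:mulh.MUL ; RAW r4
t=6 i8:add.ALU ; RAW r0
t=7 i9/i10:st.MEM or.ALU ; 2-wide
t=8 i11/i12:mul.MUL add.ALU ; 2-wide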